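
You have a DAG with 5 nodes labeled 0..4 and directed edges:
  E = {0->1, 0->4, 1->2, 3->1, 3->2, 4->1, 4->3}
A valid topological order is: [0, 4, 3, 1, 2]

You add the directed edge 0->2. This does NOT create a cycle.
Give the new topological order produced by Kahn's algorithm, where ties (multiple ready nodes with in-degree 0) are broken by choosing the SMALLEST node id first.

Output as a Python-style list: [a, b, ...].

Old toposort: [0, 4, 3, 1, 2]
Added edge: 0->2
Position of 0 (0) < position of 2 (4). Old order still valid.
Run Kahn's algorithm (break ties by smallest node id):
  initial in-degrees: [0, 3, 3, 1, 1]
  ready (indeg=0): [0]
  pop 0: indeg[1]->2; indeg[2]->2; indeg[4]->0 | ready=[4] | order so far=[0]
  pop 4: indeg[1]->1; indeg[3]->0 | ready=[3] | order so far=[0, 4]
  pop 3: indeg[1]->0; indeg[2]->1 | ready=[1] | order so far=[0, 4, 3]
  pop 1: indeg[2]->0 | ready=[2] | order so far=[0, 4, 3, 1]
  pop 2: no out-edges | ready=[] | order so far=[0, 4, 3, 1, 2]
  Result: [0, 4, 3, 1, 2]

Answer: [0, 4, 3, 1, 2]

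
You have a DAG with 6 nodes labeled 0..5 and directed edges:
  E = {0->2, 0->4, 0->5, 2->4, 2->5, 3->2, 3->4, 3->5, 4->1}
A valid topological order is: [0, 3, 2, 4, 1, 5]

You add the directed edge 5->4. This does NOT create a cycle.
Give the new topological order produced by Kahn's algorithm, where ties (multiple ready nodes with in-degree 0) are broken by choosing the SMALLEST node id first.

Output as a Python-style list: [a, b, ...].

Old toposort: [0, 3, 2, 4, 1, 5]
Added edge: 5->4
Position of 5 (5) > position of 4 (3). Must reorder: 5 must now come before 4.
Run Kahn's algorithm (break ties by smallest node id):
  initial in-degrees: [0, 1, 2, 0, 4, 3]
  ready (indeg=0): [0, 3]
  pop 0: indeg[2]->1; indeg[4]->3; indeg[5]->2 | ready=[3] | order so far=[0]
  pop 3: indeg[2]->0; indeg[4]->2; indeg[5]->1 | ready=[2] | order so far=[0, 3]
  pop 2: indeg[4]->1; indeg[5]->0 | ready=[5] | order so far=[0, 3, 2]
  pop 5: indeg[4]->0 | ready=[4] | order so far=[0, 3, 2, 5]
  pop 4: indeg[1]->0 | ready=[1] | order so far=[0, 3, 2, 5, 4]
  pop 1: no out-edges | ready=[] | order so far=[0, 3, 2, 5, 4, 1]
  Result: [0, 3, 2, 5, 4, 1]

Answer: [0, 3, 2, 5, 4, 1]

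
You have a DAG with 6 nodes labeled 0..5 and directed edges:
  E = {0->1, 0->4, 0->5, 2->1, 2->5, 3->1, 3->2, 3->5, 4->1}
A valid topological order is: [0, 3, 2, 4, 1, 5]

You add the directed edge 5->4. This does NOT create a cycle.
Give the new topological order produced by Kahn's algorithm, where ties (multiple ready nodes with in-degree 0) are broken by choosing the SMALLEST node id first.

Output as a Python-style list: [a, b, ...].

Old toposort: [0, 3, 2, 4, 1, 5]
Added edge: 5->4
Position of 5 (5) > position of 4 (3). Must reorder: 5 must now come before 4.
Run Kahn's algorithm (break ties by smallest node id):
  initial in-degrees: [0, 4, 1, 0, 2, 3]
  ready (indeg=0): [0, 3]
  pop 0: indeg[1]->3; indeg[4]->1; indeg[5]->2 | ready=[3] | order so far=[0]
  pop 3: indeg[1]->2; indeg[2]->0; indeg[5]->1 | ready=[2] | order so far=[0, 3]
  pop 2: indeg[1]->1; indeg[5]->0 | ready=[5] | order so far=[0, 3, 2]
  pop 5: indeg[4]->0 | ready=[4] | order so far=[0, 3, 2, 5]
  pop 4: indeg[1]->0 | ready=[1] | order so far=[0, 3, 2, 5, 4]
  pop 1: no out-edges | ready=[] | order so far=[0, 3, 2, 5, 4, 1]
  Result: [0, 3, 2, 5, 4, 1]

Answer: [0, 3, 2, 5, 4, 1]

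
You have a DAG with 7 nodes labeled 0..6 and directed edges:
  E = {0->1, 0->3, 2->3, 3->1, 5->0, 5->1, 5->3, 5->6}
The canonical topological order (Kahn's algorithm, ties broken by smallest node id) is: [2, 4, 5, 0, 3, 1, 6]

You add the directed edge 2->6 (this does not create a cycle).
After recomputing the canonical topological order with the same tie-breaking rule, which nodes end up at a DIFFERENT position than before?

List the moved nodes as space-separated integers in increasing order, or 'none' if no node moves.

Answer: none

Derivation:
Old toposort: [2, 4, 5, 0, 3, 1, 6]
Added edge 2->6
Recompute Kahn (smallest-id tiebreak):
  initial in-degrees: [1, 3, 0, 3, 0, 0, 2]
  ready (indeg=0): [2, 4, 5]
  pop 2: indeg[3]->2; indeg[6]->1 | ready=[4, 5] | order so far=[2]
  pop 4: no out-edges | ready=[5] | order so far=[2, 4]
  pop 5: indeg[0]->0; indeg[1]->2; indeg[3]->1; indeg[6]->0 | ready=[0, 6] | order so far=[2, 4, 5]
  pop 0: indeg[1]->1; indeg[3]->0 | ready=[3, 6] | order so far=[2, 4, 5, 0]
  pop 3: indeg[1]->0 | ready=[1, 6] | order so far=[2, 4, 5, 0, 3]
  pop 1: no out-edges | ready=[6] | order so far=[2, 4, 5, 0, 3, 1]
  pop 6: no out-edges | ready=[] | order so far=[2, 4, 5, 0, 3, 1, 6]
New canonical toposort: [2, 4, 5, 0, 3, 1, 6]
Compare positions:
  Node 0: index 3 -> 3 (same)
  Node 1: index 5 -> 5 (same)
  Node 2: index 0 -> 0 (same)
  Node 3: index 4 -> 4 (same)
  Node 4: index 1 -> 1 (same)
  Node 5: index 2 -> 2 (same)
  Node 6: index 6 -> 6 (same)
Nodes that changed position: none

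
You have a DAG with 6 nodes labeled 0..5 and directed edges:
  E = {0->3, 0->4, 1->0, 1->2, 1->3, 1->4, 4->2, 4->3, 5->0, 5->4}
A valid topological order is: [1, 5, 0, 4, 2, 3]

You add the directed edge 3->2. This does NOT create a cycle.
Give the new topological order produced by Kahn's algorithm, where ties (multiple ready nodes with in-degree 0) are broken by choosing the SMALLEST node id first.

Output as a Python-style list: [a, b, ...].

Old toposort: [1, 5, 0, 4, 2, 3]
Added edge: 3->2
Position of 3 (5) > position of 2 (4). Must reorder: 3 must now come before 2.
Run Kahn's algorithm (break ties by smallest node id):
  initial in-degrees: [2, 0, 3, 3, 3, 0]
  ready (indeg=0): [1, 5]
  pop 1: indeg[0]->1; indeg[2]->2; indeg[3]->2; indeg[4]->2 | ready=[5] | order so far=[1]
  pop 5: indeg[0]->0; indeg[4]->1 | ready=[0] | order so far=[1, 5]
  pop 0: indeg[3]->1; indeg[4]->0 | ready=[4] | order so far=[1, 5, 0]
  pop 4: indeg[2]->1; indeg[3]->0 | ready=[3] | order so far=[1, 5, 0, 4]
  pop 3: indeg[2]->0 | ready=[2] | order so far=[1, 5, 0, 4, 3]
  pop 2: no out-edges | ready=[] | order so far=[1, 5, 0, 4, 3, 2]
  Result: [1, 5, 0, 4, 3, 2]

Answer: [1, 5, 0, 4, 3, 2]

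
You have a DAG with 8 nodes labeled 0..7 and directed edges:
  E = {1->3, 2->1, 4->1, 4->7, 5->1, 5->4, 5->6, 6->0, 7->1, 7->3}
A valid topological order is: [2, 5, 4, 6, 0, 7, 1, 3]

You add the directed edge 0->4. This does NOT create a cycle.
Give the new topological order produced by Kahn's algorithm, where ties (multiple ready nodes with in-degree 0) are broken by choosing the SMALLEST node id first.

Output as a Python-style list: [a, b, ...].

Answer: [2, 5, 6, 0, 4, 7, 1, 3]

Derivation:
Old toposort: [2, 5, 4, 6, 0, 7, 1, 3]
Added edge: 0->4
Position of 0 (4) > position of 4 (2). Must reorder: 0 must now come before 4.
Run Kahn's algorithm (break ties by smallest node id):
  initial in-degrees: [1, 4, 0, 2, 2, 0, 1, 1]
  ready (indeg=0): [2, 5]
  pop 2: indeg[1]->3 | ready=[5] | order so far=[2]
  pop 5: indeg[1]->2; indeg[4]->1; indeg[6]->0 | ready=[6] | order so far=[2, 5]
  pop 6: indeg[0]->0 | ready=[0] | order so far=[2, 5, 6]
  pop 0: indeg[4]->0 | ready=[4] | order so far=[2, 5, 6, 0]
  pop 4: indeg[1]->1; indeg[7]->0 | ready=[7] | order so far=[2, 5, 6, 0, 4]
  pop 7: indeg[1]->0; indeg[3]->1 | ready=[1] | order so far=[2, 5, 6, 0, 4, 7]
  pop 1: indeg[3]->0 | ready=[3] | order so far=[2, 5, 6, 0, 4, 7, 1]
  pop 3: no out-edges | ready=[] | order so far=[2, 5, 6, 0, 4, 7, 1, 3]
  Result: [2, 5, 6, 0, 4, 7, 1, 3]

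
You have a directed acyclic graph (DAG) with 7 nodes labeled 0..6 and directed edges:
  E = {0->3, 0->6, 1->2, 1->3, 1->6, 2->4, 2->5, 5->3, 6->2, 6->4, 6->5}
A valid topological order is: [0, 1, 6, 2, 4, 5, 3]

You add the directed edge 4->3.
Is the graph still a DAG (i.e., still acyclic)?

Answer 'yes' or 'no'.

Given toposort: [0, 1, 6, 2, 4, 5, 3]
Position of 4: index 4; position of 3: index 6
New edge 4->3: forward
Forward edge: respects the existing order. Still a DAG, same toposort still valid.
Still a DAG? yes

Answer: yes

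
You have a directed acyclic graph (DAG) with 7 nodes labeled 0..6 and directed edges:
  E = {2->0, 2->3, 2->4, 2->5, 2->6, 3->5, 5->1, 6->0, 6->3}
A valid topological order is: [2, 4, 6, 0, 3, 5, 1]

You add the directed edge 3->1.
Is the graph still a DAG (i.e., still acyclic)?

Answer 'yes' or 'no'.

Given toposort: [2, 4, 6, 0, 3, 5, 1]
Position of 3: index 4; position of 1: index 6
New edge 3->1: forward
Forward edge: respects the existing order. Still a DAG, same toposort still valid.
Still a DAG? yes

Answer: yes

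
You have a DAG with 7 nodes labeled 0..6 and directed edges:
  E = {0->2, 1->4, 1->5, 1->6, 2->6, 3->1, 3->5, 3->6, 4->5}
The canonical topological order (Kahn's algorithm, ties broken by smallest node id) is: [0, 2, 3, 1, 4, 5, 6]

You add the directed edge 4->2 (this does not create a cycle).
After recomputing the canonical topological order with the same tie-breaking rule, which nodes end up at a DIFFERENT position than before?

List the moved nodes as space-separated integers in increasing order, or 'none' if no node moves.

Old toposort: [0, 2, 3, 1, 4, 5, 6]
Added edge 4->2
Recompute Kahn (smallest-id tiebreak):
  initial in-degrees: [0, 1, 2, 0, 1, 3, 3]
  ready (indeg=0): [0, 3]
  pop 0: indeg[2]->1 | ready=[3] | order so far=[0]
  pop 3: indeg[1]->0; indeg[5]->2; indeg[6]->2 | ready=[1] | order so far=[0, 3]
  pop 1: indeg[4]->0; indeg[5]->1; indeg[6]->1 | ready=[4] | order so far=[0, 3, 1]
  pop 4: indeg[2]->0; indeg[5]->0 | ready=[2, 5] | order so far=[0, 3, 1, 4]
  pop 2: indeg[6]->0 | ready=[5, 6] | order so far=[0, 3, 1, 4, 2]
  pop 5: no out-edges | ready=[6] | order so far=[0, 3, 1, 4, 2, 5]
  pop 6: no out-edges | ready=[] | order so far=[0, 3, 1, 4, 2, 5, 6]
New canonical toposort: [0, 3, 1, 4, 2, 5, 6]
Compare positions:
  Node 0: index 0 -> 0 (same)
  Node 1: index 3 -> 2 (moved)
  Node 2: index 1 -> 4 (moved)
  Node 3: index 2 -> 1 (moved)
  Node 4: index 4 -> 3 (moved)
  Node 5: index 5 -> 5 (same)
  Node 6: index 6 -> 6 (same)
Nodes that changed position: 1 2 3 4

Answer: 1 2 3 4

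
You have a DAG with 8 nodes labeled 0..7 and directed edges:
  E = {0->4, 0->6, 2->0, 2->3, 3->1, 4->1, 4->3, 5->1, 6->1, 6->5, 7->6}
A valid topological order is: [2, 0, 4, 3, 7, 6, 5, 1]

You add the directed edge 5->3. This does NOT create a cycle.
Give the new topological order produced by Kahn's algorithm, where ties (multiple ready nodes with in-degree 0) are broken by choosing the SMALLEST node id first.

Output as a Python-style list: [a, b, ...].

Answer: [2, 0, 4, 7, 6, 5, 3, 1]

Derivation:
Old toposort: [2, 0, 4, 3, 7, 6, 5, 1]
Added edge: 5->3
Position of 5 (6) > position of 3 (3). Must reorder: 5 must now come before 3.
Run Kahn's algorithm (break ties by smallest node id):
  initial in-degrees: [1, 4, 0, 3, 1, 1, 2, 0]
  ready (indeg=0): [2, 7]
  pop 2: indeg[0]->0; indeg[3]->2 | ready=[0, 7] | order so far=[2]
  pop 0: indeg[4]->0; indeg[6]->1 | ready=[4, 7] | order so far=[2, 0]
  pop 4: indeg[1]->3; indeg[3]->1 | ready=[7] | order so far=[2, 0, 4]
  pop 7: indeg[6]->0 | ready=[6] | order so far=[2, 0, 4, 7]
  pop 6: indeg[1]->2; indeg[5]->0 | ready=[5] | order so far=[2, 0, 4, 7, 6]
  pop 5: indeg[1]->1; indeg[3]->0 | ready=[3] | order so far=[2, 0, 4, 7, 6, 5]
  pop 3: indeg[1]->0 | ready=[1] | order so far=[2, 0, 4, 7, 6, 5, 3]
  pop 1: no out-edges | ready=[] | order so far=[2, 0, 4, 7, 6, 5, 3, 1]
  Result: [2, 0, 4, 7, 6, 5, 3, 1]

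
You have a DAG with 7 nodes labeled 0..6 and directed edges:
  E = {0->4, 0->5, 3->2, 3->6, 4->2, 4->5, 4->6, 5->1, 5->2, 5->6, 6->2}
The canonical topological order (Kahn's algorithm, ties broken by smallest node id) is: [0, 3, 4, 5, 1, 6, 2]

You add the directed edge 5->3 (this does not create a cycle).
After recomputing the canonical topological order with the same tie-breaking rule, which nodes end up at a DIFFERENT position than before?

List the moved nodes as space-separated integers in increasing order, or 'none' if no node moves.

Old toposort: [0, 3, 4, 5, 1, 6, 2]
Added edge 5->3
Recompute Kahn (smallest-id tiebreak):
  initial in-degrees: [0, 1, 4, 1, 1, 2, 3]
  ready (indeg=0): [0]
  pop 0: indeg[4]->0; indeg[5]->1 | ready=[4] | order so far=[0]
  pop 4: indeg[2]->3; indeg[5]->0; indeg[6]->2 | ready=[5] | order so far=[0, 4]
  pop 5: indeg[1]->0; indeg[2]->2; indeg[3]->0; indeg[6]->1 | ready=[1, 3] | order so far=[0, 4, 5]
  pop 1: no out-edges | ready=[3] | order so far=[0, 4, 5, 1]
  pop 3: indeg[2]->1; indeg[6]->0 | ready=[6] | order so far=[0, 4, 5, 1, 3]
  pop 6: indeg[2]->0 | ready=[2] | order so far=[0, 4, 5, 1, 3, 6]
  pop 2: no out-edges | ready=[] | order so far=[0, 4, 5, 1, 3, 6, 2]
New canonical toposort: [0, 4, 5, 1, 3, 6, 2]
Compare positions:
  Node 0: index 0 -> 0 (same)
  Node 1: index 4 -> 3 (moved)
  Node 2: index 6 -> 6 (same)
  Node 3: index 1 -> 4 (moved)
  Node 4: index 2 -> 1 (moved)
  Node 5: index 3 -> 2 (moved)
  Node 6: index 5 -> 5 (same)
Nodes that changed position: 1 3 4 5

Answer: 1 3 4 5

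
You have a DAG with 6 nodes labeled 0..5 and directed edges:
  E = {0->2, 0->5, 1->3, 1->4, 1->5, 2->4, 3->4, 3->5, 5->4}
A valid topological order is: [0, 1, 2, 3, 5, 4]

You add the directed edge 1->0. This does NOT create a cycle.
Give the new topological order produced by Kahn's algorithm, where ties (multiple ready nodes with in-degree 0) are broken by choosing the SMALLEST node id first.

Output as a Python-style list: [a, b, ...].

Old toposort: [0, 1, 2, 3, 5, 4]
Added edge: 1->0
Position of 1 (1) > position of 0 (0). Must reorder: 1 must now come before 0.
Run Kahn's algorithm (break ties by smallest node id):
  initial in-degrees: [1, 0, 1, 1, 4, 3]
  ready (indeg=0): [1]
  pop 1: indeg[0]->0; indeg[3]->0; indeg[4]->3; indeg[5]->2 | ready=[0, 3] | order so far=[1]
  pop 0: indeg[2]->0; indeg[5]->1 | ready=[2, 3] | order so far=[1, 0]
  pop 2: indeg[4]->2 | ready=[3] | order so far=[1, 0, 2]
  pop 3: indeg[4]->1; indeg[5]->0 | ready=[5] | order so far=[1, 0, 2, 3]
  pop 5: indeg[4]->0 | ready=[4] | order so far=[1, 0, 2, 3, 5]
  pop 4: no out-edges | ready=[] | order so far=[1, 0, 2, 3, 5, 4]
  Result: [1, 0, 2, 3, 5, 4]

Answer: [1, 0, 2, 3, 5, 4]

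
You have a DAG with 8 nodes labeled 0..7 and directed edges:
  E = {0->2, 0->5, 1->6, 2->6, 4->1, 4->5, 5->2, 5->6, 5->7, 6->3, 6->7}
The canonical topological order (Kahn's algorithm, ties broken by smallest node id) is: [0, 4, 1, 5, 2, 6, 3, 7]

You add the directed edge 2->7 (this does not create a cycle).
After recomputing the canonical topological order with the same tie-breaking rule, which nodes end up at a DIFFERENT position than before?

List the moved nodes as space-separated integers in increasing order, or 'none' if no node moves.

Old toposort: [0, 4, 1, 5, 2, 6, 3, 7]
Added edge 2->7
Recompute Kahn (smallest-id tiebreak):
  initial in-degrees: [0, 1, 2, 1, 0, 2, 3, 3]
  ready (indeg=0): [0, 4]
  pop 0: indeg[2]->1; indeg[5]->1 | ready=[4] | order so far=[0]
  pop 4: indeg[1]->0; indeg[5]->0 | ready=[1, 5] | order so far=[0, 4]
  pop 1: indeg[6]->2 | ready=[5] | order so far=[0, 4, 1]
  pop 5: indeg[2]->0; indeg[6]->1; indeg[7]->2 | ready=[2] | order so far=[0, 4, 1, 5]
  pop 2: indeg[6]->0; indeg[7]->1 | ready=[6] | order so far=[0, 4, 1, 5, 2]
  pop 6: indeg[3]->0; indeg[7]->0 | ready=[3, 7] | order so far=[0, 4, 1, 5, 2, 6]
  pop 3: no out-edges | ready=[7] | order so far=[0, 4, 1, 5, 2, 6, 3]
  pop 7: no out-edges | ready=[] | order so far=[0, 4, 1, 5, 2, 6, 3, 7]
New canonical toposort: [0, 4, 1, 5, 2, 6, 3, 7]
Compare positions:
  Node 0: index 0 -> 0 (same)
  Node 1: index 2 -> 2 (same)
  Node 2: index 4 -> 4 (same)
  Node 3: index 6 -> 6 (same)
  Node 4: index 1 -> 1 (same)
  Node 5: index 3 -> 3 (same)
  Node 6: index 5 -> 5 (same)
  Node 7: index 7 -> 7 (same)
Nodes that changed position: none

Answer: none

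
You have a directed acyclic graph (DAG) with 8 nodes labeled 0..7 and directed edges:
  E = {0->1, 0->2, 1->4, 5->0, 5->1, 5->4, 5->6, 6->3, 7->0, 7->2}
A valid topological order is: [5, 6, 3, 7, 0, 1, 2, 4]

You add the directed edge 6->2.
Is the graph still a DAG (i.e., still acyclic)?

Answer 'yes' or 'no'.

Answer: yes

Derivation:
Given toposort: [5, 6, 3, 7, 0, 1, 2, 4]
Position of 6: index 1; position of 2: index 6
New edge 6->2: forward
Forward edge: respects the existing order. Still a DAG, same toposort still valid.
Still a DAG? yes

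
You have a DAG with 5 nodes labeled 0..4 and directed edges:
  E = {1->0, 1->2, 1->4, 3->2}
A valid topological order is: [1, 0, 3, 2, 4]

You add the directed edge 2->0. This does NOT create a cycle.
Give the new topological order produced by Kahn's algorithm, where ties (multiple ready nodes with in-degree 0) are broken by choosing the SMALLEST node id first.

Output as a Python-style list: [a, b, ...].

Old toposort: [1, 0, 3, 2, 4]
Added edge: 2->0
Position of 2 (3) > position of 0 (1). Must reorder: 2 must now come before 0.
Run Kahn's algorithm (break ties by smallest node id):
  initial in-degrees: [2, 0, 2, 0, 1]
  ready (indeg=0): [1, 3]
  pop 1: indeg[0]->1; indeg[2]->1; indeg[4]->0 | ready=[3, 4] | order so far=[1]
  pop 3: indeg[2]->0 | ready=[2, 4] | order so far=[1, 3]
  pop 2: indeg[0]->0 | ready=[0, 4] | order so far=[1, 3, 2]
  pop 0: no out-edges | ready=[4] | order so far=[1, 3, 2, 0]
  pop 4: no out-edges | ready=[] | order so far=[1, 3, 2, 0, 4]
  Result: [1, 3, 2, 0, 4]

Answer: [1, 3, 2, 0, 4]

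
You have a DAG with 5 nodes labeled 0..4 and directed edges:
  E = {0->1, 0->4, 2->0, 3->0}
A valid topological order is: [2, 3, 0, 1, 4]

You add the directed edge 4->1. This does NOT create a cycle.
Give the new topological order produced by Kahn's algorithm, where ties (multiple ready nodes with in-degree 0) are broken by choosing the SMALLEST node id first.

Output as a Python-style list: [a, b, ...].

Answer: [2, 3, 0, 4, 1]

Derivation:
Old toposort: [2, 3, 0, 1, 4]
Added edge: 4->1
Position of 4 (4) > position of 1 (3). Must reorder: 4 must now come before 1.
Run Kahn's algorithm (break ties by smallest node id):
  initial in-degrees: [2, 2, 0, 0, 1]
  ready (indeg=0): [2, 3]
  pop 2: indeg[0]->1 | ready=[3] | order so far=[2]
  pop 3: indeg[0]->0 | ready=[0] | order so far=[2, 3]
  pop 0: indeg[1]->1; indeg[4]->0 | ready=[4] | order so far=[2, 3, 0]
  pop 4: indeg[1]->0 | ready=[1] | order so far=[2, 3, 0, 4]
  pop 1: no out-edges | ready=[] | order so far=[2, 3, 0, 4, 1]
  Result: [2, 3, 0, 4, 1]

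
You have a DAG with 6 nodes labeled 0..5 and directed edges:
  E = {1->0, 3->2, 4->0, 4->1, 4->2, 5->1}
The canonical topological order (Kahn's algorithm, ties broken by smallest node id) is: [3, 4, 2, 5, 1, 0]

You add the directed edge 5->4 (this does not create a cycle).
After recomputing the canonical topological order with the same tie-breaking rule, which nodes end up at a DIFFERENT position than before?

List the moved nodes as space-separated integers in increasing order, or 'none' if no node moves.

Old toposort: [3, 4, 2, 5, 1, 0]
Added edge 5->4
Recompute Kahn (smallest-id tiebreak):
  initial in-degrees: [2, 2, 2, 0, 1, 0]
  ready (indeg=0): [3, 5]
  pop 3: indeg[2]->1 | ready=[5] | order so far=[3]
  pop 5: indeg[1]->1; indeg[4]->0 | ready=[4] | order so far=[3, 5]
  pop 4: indeg[0]->1; indeg[1]->0; indeg[2]->0 | ready=[1, 2] | order so far=[3, 5, 4]
  pop 1: indeg[0]->0 | ready=[0, 2] | order so far=[3, 5, 4, 1]
  pop 0: no out-edges | ready=[2] | order so far=[3, 5, 4, 1, 0]
  pop 2: no out-edges | ready=[] | order so far=[3, 5, 4, 1, 0, 2]
New canonical toposort: [3, 5, 4, 1, 0, 2]
Compare positions:
  Node 0: index 5 -> 4 (moved)
  Node 1: index 4 -> 3 (moved)
  Node 2: index 2 -> 5 (moved)
  Node 3: index 0 -> 0 (same)
  Node 4: index 1 -> 2 (moved)
  Node 5: index 3 -> 1 (moved)
Nodes that changed position: 0 1 2 4 5

Answer: 0 1 2 4 5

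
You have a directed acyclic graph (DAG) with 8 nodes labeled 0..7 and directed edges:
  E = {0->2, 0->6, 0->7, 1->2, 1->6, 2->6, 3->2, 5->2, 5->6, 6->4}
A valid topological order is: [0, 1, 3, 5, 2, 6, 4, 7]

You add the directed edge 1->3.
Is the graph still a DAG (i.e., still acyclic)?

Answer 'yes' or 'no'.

Given toposort: [0, 1, 3, 5, 2, 6, 4, 7]
Position of 1: index 1; position of 3: index 2
New edge 1->3: forward
Forward edge: respects the existing order. Still a DAG, same toposort still valid.
Still a DAG? yes

Answer: yes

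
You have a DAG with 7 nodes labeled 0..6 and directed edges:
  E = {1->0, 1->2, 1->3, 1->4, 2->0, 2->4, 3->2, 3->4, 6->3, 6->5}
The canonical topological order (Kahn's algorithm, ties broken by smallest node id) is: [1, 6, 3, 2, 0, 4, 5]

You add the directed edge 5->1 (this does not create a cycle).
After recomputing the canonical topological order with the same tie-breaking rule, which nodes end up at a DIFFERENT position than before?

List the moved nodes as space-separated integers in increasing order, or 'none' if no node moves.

Old toposort: [1, 6, 3, 2, 0, 4, 5]
Added edge 5->1
Recompute Kahn (smallest-id tiebreak):
  initial in-degrees: [2, 1, 2, 2, 3, 1, 0]
  ready (indeg=0): [6]
  pop 6: indeg[3]->1; indeg[5]->0 | ready=[5] | order so far=[6]
  pop 5: indeg[1]->0 | ready=[1] | order so far=[6, 5]
  pop 1: indeg[0]->1; indeg[2]->1; indeg[3]->0; indeg[4]->2 | ready=[3] | order so far=[6, 5, 1]
  pop 3: indeg[2]->0; indeg[4]->1 | ready=[2] | order so far=[6, 5, 1, 3]
  pop 2: indeg[0]->0; indeg[4]->0 | ready=[0, 4] | order so far=[6, 5, 1, 3, 2]
  pop 0: no out-edges | ready=[4] | order so far=[6, 5, 1, 3, 2, 0]
  pop 4: no out-edges | ready=[] | order so far=[6, 5, 1, 3, 2, 0, 4]
New canonical toposort: [6, 5, 1, 3, 2, 0, 4]
Compare positions:
  Node 0: index 4 -> 5 (moved)
  Node 1: index 0 -> 2 (moved)
  Node 2: index 3 -> 4 (moved)
  Node 3: index 2 -> 3 (moved)
  Node 4: index 5 -> 6 (moved)
  Node 5: index 6 -> 1 (moved)
  Node 6: index 1 -> 0 (moved)
Nodes that changed position: 0 1 2 3 4 5 6

Answer: 0 1 2 3 4 5 6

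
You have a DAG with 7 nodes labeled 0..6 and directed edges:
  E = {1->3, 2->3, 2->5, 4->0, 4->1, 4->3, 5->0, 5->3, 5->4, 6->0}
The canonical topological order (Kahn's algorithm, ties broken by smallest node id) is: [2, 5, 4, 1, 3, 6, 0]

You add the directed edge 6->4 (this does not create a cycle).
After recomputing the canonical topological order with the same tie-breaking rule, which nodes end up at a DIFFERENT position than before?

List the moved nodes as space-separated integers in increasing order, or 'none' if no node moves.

Answer: 0 1 3 4 6

Derivation:
Old toposort: [2, 5, 4, 1, 3, 6, 0]
Added edge 6->4
Recompute Kahn (smallest-id tiebreak):
  initial in-degrees: [3, 1, 0, 4, 2, 1, 0]
  ready (indeg=0): [2, 6]
  pop 2: indeg[3]->3; indeg[5]->0 | ready=[5, 6] | order so far=[2]
  pop 5: indeg[0]->2; indeg[3]->2; indeg[4]->1 | ready=[6] | order so far=[2, 5]
  pop 6: indeg[0]->1; indeg[4]->0 | ready=[4] | order so far=[2, 5, 6]
  pop 4: indeg[0]->0; indeg[1]->0; indeg[3]->1 | ready=[0, 1] | order so far=[2, 5, 6, 4]
  pop 0: no out-edges | ready=[1] | order so far=[2, 5, 6, 4, 0]
  pop 1: indeg[3]->0 | ready=[3] | order so far=[2, 5, 6, 4, 0, 1]
  pop 3: no out-edges | ready=[] | order so far=[2, 5, 6, 4, 0, 1, 3]
New canonical toposort: [2, 5, 6, 4, 0, 1, 3]
Compare positions:
  Node 0: index 6 -> 4 (moved)
  Node 1: index 3 -> 5 (moved)
  Node 2: index 0 -> 0 (same)
  Node 3: index 4 -> 6 (moved)
  Node 4: index 2 -> 3 (moved)
  Node 5: index 1 -> 1 (same)
  Node 6: index 5 -> 2 (moved)
Nodes that changed position: 0 1 3 4 6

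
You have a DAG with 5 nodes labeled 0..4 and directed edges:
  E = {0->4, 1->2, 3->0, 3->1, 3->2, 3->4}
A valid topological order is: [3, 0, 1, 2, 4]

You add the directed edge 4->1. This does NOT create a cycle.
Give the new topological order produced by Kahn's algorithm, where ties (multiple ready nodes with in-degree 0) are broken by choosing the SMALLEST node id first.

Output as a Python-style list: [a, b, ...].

Answer: [3, 0, 4, 1, 2]

Derivation:
Old toposort: [3, 0, 1, 2, 4]
Added edge: 4->1
Position of 4 (4) > position of 1 (2). Must reorder: 4 must now come before 1.
Run Kahn's algorithm (break ties by smallest node id):
  initial in-degrees: [1, 2, 2, 0, 2]
  ready (indeg=0): [3]
  pop 3: indeg[0]->0; indeg[1]->1; indeg[2]->1; indeg[4]->1 | ready=[0] | order so far=[3]
  pop 0: indeg[4]->0 | ready=[4] | order so far=[3, 0]
  pop 4: indeg[1]->0 | ready=[1] | order so far=[3, 0, 4]
  pop 1: indeg[2]->0 | ready=[2] | order so far=[3, 0, 4, 1]
  pop 2: no out-edges | ready=[] | order so far=[3, 0, 4, 1, 2]
  Result: [3, 0, 4, 1, 2]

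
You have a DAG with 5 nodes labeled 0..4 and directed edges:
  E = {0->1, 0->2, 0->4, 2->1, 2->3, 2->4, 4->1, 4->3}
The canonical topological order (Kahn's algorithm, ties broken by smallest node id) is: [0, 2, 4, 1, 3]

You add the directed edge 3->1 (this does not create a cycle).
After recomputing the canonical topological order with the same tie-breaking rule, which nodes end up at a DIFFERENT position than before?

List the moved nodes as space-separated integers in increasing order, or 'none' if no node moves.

Old toposort: [0, 2, 4, 1, 3]
Added edge 3->1
Recompute Kahn (smallest-id tiebreak):
  initial in-degrees: [0, 4, 1, 2, 2]
  ready (indeg=0): [0]
  pop 0: indeg[1]->3; indeg[2]->0; indeg[4]->1 | ready=[2] | order so far=[0]
  pop 2: indeg[1]->2; indeg[3]->1; indeg[4]->0 | ready=[4] | order so far=[0, 2]
  pop 4: indeg[1]->1; indeg[3]->0 | ready=[3] | order so far=[0, 2, 4]
  pop 3: indeg[1]->0 | ready=[1] | order so far=[0, 2, 4, 3]
  pop 1: no out-edges | ready=[] | order so far=[0, 2, 4, 3, 1]
New canonical toposort: [0, 2, 4, 3, 1]
Compare positions:
  Node 0: index 0 -> 0 (same)
  Node 1: index 3 -> 4 (moved)
  Node 2: index 1 -> 1 (same)
  Node 3: index 4 -> 3 (moved)
  Node 4: index 2 -> 2 (same)
Nodes that changed position: 1 3

Answer: 1 3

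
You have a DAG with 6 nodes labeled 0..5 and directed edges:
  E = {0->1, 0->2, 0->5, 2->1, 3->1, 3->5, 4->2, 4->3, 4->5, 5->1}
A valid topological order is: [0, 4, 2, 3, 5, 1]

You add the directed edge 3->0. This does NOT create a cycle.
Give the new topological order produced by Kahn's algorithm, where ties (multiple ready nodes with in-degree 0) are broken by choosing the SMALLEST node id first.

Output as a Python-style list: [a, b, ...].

Answer: [4, 3, 0, 2, 5, 1]

Derivation:
Old toposort: [0, 4, 2, 3, 5, 1]
Added edge: 3->0
Position of 3 (3) > position of 0 (0). Must reorder: 3 must now come before 0.
Run Kahn's algorithm (break ties by smallest node id):
  initial in-degrees: [1, 4, 2, 1, 0, 3]
  ready (indeg=0): [4]
  pop 4: indeg[2]->1; indeg[3]->0; indeg[5]->2 | ready=[3] | order so far=[4]
  pop 3: indeg[0]->0; indeg[1]->3; indeg[5]->1 | ready=[0] | order so far=[4, 3]
  pop 0: indeg[1]->2; indeg[2]->0; indeg[5]->0 | ready=[2, 5] | order so far=[4, 3, 0]
  pop 2: indeg[1]->1 | ready=[5] | order so far=[4, 3, 0, 2]
  pop 5: indeg[1]->0 | ready=[1] | order so far=[4, 3, 0, 2, 5]
  pop 1: no out-edges | ready=[] | order so far=[4, 3, 0, 2, 5, 1]
  Result: [4, 3, 0, 2, 5, 1]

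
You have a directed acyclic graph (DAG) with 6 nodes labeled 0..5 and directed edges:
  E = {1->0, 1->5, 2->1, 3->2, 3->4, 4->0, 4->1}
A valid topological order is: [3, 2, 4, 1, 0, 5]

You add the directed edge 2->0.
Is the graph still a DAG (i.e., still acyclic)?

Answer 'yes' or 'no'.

Answer: yes

Derivation:
Given toposort: [3, 2, 4, 1, 0, 5]
Position of 2: index 1; position of 0: index 4
New edge 2->0: forward
Forward edge: respects the existing order. Still a DAG, same toposort still valid.
Still a DAG? yes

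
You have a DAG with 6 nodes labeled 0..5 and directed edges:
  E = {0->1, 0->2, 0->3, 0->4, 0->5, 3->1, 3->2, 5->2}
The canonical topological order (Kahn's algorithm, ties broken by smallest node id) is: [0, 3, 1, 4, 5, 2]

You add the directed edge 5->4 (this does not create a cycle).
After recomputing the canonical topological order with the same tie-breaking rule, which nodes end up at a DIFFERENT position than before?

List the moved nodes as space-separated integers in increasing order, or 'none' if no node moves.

Answer: 2 4 5

Derivation:
Old toposort: [0, 3, 1, 4, 5, 2]
Added edge 5->4
Recompute Kahn (smallest-id tiebreak):
  initial in-degrees: [0, 2, 3, 1, 2, 1]
  ready (indeg=0): [0]
  pop 0: indeg[1]->1; indeg[2]->2; indeg[3]->0; indeg[4]->1; indeg[5]->0 | ready=[3, 5] | order so far=[0]
  pop 3: indeg[1]->0; indeg[2]->1 | ready=[1, 5] | order so far=[0, 3]
  pop 1: no out-edges | ready=[5] | order so far=[0, 3, 1]
  pop 5: indeg[2]->0; indeg[4]->0 | ready=[2, 4] | order so far=[0, 3, 1, 5]
  pop 2: no out-edges | ready=[4] | order so far=[0, 3, 1, 5, 2]
  pop 4: no out-edges | ready=[] | order so far=[0, 3, 1, 5, 2, 4]
New canonical toposort: [0, 3, 1, 5, 2, 4]
Compare positions:
  Node 0: index 0 -> 0 (same)
  Node 1: index 2 -> 2 (same)
  Node 2: index 5 -> 4 (moved)
  Node 3: index 1 -> 1 (same)
  Node 4: index 3 -> 5 (moved)
  Node 5: index 4 -> 3 (moved)
Nodes that changed position: 2 4 5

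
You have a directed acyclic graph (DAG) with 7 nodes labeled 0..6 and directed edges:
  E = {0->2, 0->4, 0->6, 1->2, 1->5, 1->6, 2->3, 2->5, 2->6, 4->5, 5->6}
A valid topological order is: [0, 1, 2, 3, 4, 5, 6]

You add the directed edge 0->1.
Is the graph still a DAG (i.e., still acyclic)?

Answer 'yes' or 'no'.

Given toposort: [0, 1, 2, 3, 4, 5, 6]
Position of 0: index 0; position of 1: index 1
New edge 0->1: forward
Forward edge: respects the existing order. Still a DAG, same toposort still valid.
Still a DAG? yes

Answer: yes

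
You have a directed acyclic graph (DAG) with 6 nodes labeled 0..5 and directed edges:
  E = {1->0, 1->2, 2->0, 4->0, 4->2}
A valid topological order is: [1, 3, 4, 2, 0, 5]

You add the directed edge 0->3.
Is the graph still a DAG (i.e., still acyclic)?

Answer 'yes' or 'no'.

Given toposort: [1, 3, 4, 2, 0, 5]
Position of 0: index 4; position of 3: index 1
New edge 0->3: backward (u after v in old order)
Backward edge: old toposort is now invalid. Check if this creates a cycle.
Does 3 already reach 0? Reachable from 3: [3]. NO -> still a DAG (reorder needed).
Still a DAG? yes

Answer: yes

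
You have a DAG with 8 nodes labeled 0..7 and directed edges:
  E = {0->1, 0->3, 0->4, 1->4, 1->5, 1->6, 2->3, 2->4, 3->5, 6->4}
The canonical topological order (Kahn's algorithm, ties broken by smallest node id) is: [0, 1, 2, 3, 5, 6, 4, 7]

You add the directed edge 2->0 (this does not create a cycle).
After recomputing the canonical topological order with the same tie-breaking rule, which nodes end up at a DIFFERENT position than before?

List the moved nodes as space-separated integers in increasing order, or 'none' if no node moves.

Old toposort: [0, 1, 2, 3, 5, 6, 4, 7]
Added edge 2->0
Recompute Kahn (smallest-id tiebreak):
  initial in-degrees: [1, 1, 0, 2, 4, 2, 1, 0]
  ready (indeg=0): [2, 7]
  pop 2: indeg[0]->0; indeg[3]->1; indeg[4]->3 | ready=[0, 7] | order so far=[2]
  pop 0: indeg[1]->0; indeg[3]->0; indeg[4]->2 | ready=[1, 3, 7] | order so far=[2, 0]
  pop 1: indeg[4]->1; indeg[5]->1; indeg[6]->0 | ready=[3, 6, 7] | order so far=[2, 0, 1]
  pop 3: indeg[5]->0 | ready=[5, 6, 7] | order so far=[2, 0, 1, 3]
  pop 5: no out-edges | ready=[6, 7] | order so far=[2, 0, 1, 3, 5]
  pop 6: indeg[4]->0 | ready=[4, 7] | order so far=[2, 0, 1, 3, 5, 6]
  pop 4: no out-edges | ready=[7] | order so far=[2, 0, 1, 3, 5, 6, 4]
  pop 7: no out-edges | ready=[] | order so far=[2, 0, 1, 3, 5, 6, 4, 7]
New canonical toposort: [2, 0, 1, 3, 5, 6, 4, 7]
Compare positions:
  Node 0: index 0 -> 1 (moved)
  Node 1: index 1 -> 2 (moved)
  Node 2: index 2 -> 0 (moved)
  Node 3: index 3 -> 3 (same)
  Node 4: index 6 -> 6 (same)
  Node 5: index 4 -> 4 (same)
  Node 6: index 5 -> 5 (same)
  Node 7: index 7 -> 7 (same)
Nodes that changed position: 0 1 2

Answer: 0 1 2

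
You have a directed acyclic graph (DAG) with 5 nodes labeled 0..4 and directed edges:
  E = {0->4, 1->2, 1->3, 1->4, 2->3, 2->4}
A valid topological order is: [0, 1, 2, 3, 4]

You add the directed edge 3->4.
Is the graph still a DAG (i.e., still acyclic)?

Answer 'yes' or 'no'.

Answer: yes

Derivation:
Given toposort: [0, 1, 2, 3, 4]
Position of 3: index 3; position of 4: index 4
New edge 3->4: forward
Forward edge: respects the existing order. Still a DAG, same toposort still valid.
Still a DAG? yes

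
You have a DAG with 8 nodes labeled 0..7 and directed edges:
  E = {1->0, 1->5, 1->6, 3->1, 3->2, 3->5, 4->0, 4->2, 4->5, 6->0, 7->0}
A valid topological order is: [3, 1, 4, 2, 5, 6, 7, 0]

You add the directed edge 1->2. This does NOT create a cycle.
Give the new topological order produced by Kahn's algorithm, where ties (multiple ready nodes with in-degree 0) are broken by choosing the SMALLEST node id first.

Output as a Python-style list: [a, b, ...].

Answer: [3, 1, 4, 2, 5, 6, 7, 0]

Derivation:
Old toposort: [3, 1, 4, 2, 5, 6, 7, 0]
Added edge: 1->2
Position of 1 (1) < position of 2 (3). Old order still valid.
Run Kahn's algorithm (break ties by smallest node id):
  initial in-degrees: [4, 1, 3, 0, 0, 3, 1, 0]
  ready (indeg=0): [3, 4, 7]
  pop 3: indeg[1]->0; indeg[2]->2; indeg[5]->2 | ready=[1, 4, 7] | order so far=[3]
  pop 1: indeg[0]->3; indeg[2]->1; indeg[5]->1; indeg[6]->0 | ready=[4, 6, 7] | order so far=[3, 1]
  pop 4: indeg[0]->2; indeg[2]->0; indeg[5]->0 | ready=[2, 5, 6, 7] | order so far=[3, 1, 4]
  pop 2: no out-edges | ready=[5, 6, 7] | order so far=[3, 1, 4, 2]
  pop 5: no out-edges | ready=[6, 7] | order so far=[3, 1, 4, 2, 5]
  pop 6: indeg[0]->1 | ready=[7] | order so far=[3, 1, 4, 2, 5, 6]
  pop 7: indeg[0]->0 | ready=[0] | order so far=[3, 1, 4, 2, 5, 6, 7]
  pop 0: no out-edges | ready=[] | order so far=[3, 1, 4, 2, 5, 6, 7, 0]
  Result: [3, 1, 4, 2, 5, 6, 7, 0]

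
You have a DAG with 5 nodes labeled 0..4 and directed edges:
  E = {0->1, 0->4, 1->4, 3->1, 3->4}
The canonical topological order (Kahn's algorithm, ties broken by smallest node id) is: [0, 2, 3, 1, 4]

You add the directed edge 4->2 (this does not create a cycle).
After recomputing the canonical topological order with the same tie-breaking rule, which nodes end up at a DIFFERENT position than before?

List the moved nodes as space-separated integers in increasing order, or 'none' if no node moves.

Old toposort: [0, 2, 3, 1, 4]
Added edge 4->2
Recompute Kahn (smallest-id tiebreak):
  initial in-degrees: [0, 2, 1, 0, 3]
  ready (indeg=0): [0, 3]
  pop 0: indeg[1]->1; indeg[4]->2 | ready=[3] | order so far=[0]
  pop 3: indeg[1]->0; indeg[4]->1 | ready=[1] | order so far=[0, 3]
  pop 1: indeg[4]->0 | ready=[4] | order so far=[0, 3, 1]
  pop 4: indeg[2]->0 | ready=[2] | order so far=[0, 3, 1, 4]
  pop 2: no out-edges | ready=[] | order so far=[0, 3, 1, 4, 2]
New canonical toposort: [0, 3, 1, 4, 2]
Compare positions:
  Node 0: index 0 -> 0 (same)
  Node 1: index 3 -> 2 (moved)
  Node 2: index 1 -> 4 (moved)
  Node 3: index 2 -> 1 (moved)
  Node 4: index 4 -> 3 (moved)
Nodes that changed position: 1 2 3 4

Answer: 1 2 3 4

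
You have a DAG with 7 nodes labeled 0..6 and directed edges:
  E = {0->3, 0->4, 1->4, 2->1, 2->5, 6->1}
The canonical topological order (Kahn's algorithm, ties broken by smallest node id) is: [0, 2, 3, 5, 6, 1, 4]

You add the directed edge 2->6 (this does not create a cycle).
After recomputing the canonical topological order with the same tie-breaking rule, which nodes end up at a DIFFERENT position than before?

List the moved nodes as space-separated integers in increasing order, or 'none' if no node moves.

Answer: none

Derivation:
Old toposort: [0, 2, 3, 5, 6, 1, 4]
Added edge 2->6
Recompute Kahn (smallest-id tiebreak):
  initial in-degrees: [0, 2, 0, 1, 2, 1, 1]
  ready (indeg=0): [0, 2]
  pop 0: indeg[3]->0; indeg[4]->1 | ready=[2, 3] | order so far=[0]
  pop 2: indeg[1]->1; indeg[5]->0; indeg[6]->0 | ready=[3, 5, 6] | order so far=[0, 2]
  pop 3: no out-edges | ready=[5, 6] | order so far=[0, 2, 3]
  pop 5: no out-edges | ready=[6] | order so far=[0, 2, 3, 5]
  pop 6: indeg[1]->0 | ready=[1] | order so far=[0, 2, 3, 5, 6]
  pop 1: indeg[4]->0 | ready=[4] | order so far=[0, 2, 3, 5, 6, 1]
  pop 4: no out-edges | ready=[] | order so far=[0, 2, 3, 5, 6, 1, 4]
New canonical toposort: [0, 2, 3, 5, 6, 1, 4]
Compare positions:
  Node 0: index 0 -> 0 (same)
  Node 1: index 5 -> 5 (same)
  Node 2: index 1 -> 1 (same)
  Node 3: index 2 -> 2 (same)
  Node 4: index 6 -> 6 (same)
  Node 5: index 3 -> 3 (same)
  Node 6: index 4 -> 4 (same)
Nodes that changed position: none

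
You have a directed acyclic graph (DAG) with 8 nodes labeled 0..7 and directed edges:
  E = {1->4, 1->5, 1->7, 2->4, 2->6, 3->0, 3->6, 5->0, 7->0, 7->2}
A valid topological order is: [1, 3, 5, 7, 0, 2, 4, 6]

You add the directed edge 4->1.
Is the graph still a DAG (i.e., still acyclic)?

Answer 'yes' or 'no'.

Given toposort: [1, 3, 5, 7, 0, 2, 4, 6]
Position of 4: index 6; position of 1: index 0
New edge 4->1: backward (u after v in old order)
Backward edge: old toposort is now invalid. Check if this creates a cycle.
Does 1 already reach 4? Reachable from 1: [0, 1, 2, 4, 5, 6, 7]. YES -> cycle!
Still a DAG? no

Answer: no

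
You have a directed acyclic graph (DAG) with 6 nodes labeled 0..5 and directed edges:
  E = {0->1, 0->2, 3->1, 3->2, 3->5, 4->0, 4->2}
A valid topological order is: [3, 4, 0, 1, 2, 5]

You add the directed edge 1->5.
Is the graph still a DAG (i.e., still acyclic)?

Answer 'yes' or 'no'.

Given toposort: [3, 4, 0, 1, 2, 5]
Position of 1: index 3; position of 5: index 5
New edge 1->5: forward
Forward edge: respects the existing order. Still a DAG, same toposort still valid.
Still a DAG? yes

Answer: yes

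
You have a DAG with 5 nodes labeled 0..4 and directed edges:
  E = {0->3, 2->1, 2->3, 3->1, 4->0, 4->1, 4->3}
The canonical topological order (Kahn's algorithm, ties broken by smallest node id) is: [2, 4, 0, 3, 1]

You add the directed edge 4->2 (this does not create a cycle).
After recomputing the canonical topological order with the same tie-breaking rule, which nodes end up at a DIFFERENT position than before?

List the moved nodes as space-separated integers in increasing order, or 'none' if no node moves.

Old toposort: [2, 4, 0, 3, 1]
Added edge 4->2
Recompute Kahn (smallest-id tiebreak):
  initial in-degrees: [1, 3, 1, 3, 0]
  ready (indeg=0): [4]
  pop 4: indeg[0]->0; indeg[1]->2; indeg[2]->0; indeg[3]->2 | ready=[0, 2] | order so far=[4]
  pop 0: indeg[3]->1 | ready=[2] | order so far=[4, 0]
  pop 2: indeg[1]->1; indeg[3]->0 | ready=[3] | order so far=[4, 0, 2]
  pop 3: indeg[1]->0 | ready=[1] | order so far=[4, 0, 2, 3]
  pop 1: no out-edges | ready=[] | order so far=[4, 0, 2, 3, 1]
New canonical toposort: [4, 0, 2, 3, 1]
Compare positions:
  Node 0: index 2 -> 1 (moved)
  Node 1: index 4 -> 4 (same)
  Node 2: index 0 -> 2 (moved)
  Node 3: index 3 -> 3 (same)
  Node 4: index 1 -> 0 (moved)
Nodes that changed position: 0 2 4

Answer: 0 2 4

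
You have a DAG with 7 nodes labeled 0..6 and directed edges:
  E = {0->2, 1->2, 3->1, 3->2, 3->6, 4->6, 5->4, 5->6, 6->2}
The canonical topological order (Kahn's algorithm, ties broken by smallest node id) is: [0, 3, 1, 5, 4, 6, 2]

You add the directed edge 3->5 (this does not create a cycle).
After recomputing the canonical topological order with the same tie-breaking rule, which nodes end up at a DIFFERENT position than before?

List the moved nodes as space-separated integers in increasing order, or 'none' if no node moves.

Answer: none

Derivation:
Old toposort: [0, 3, 1, 5, 4, 6, 2]
Added edge 3->5
Recompute Kahn (smallest-id tiebreak):
  initial in-degrees: [0, 1, 4, 0, 1, 1, 3]
  ready (indeg=0): [0, 3]
  pop 0: indeg[2]->3 | ready=[3] | order so far=[0]
  pop 3: indeg[1]->0; indeg[2]->2; indeg[5]->0; indeg[6]->2 | ready=[1, 5] | order so far=[0, 3]
  pop 1: indeg[2]->1 | ready=[5] | order so far=[0, 3, 1]
  pop 5: indeg[4]->0; indeg[6]->1 | ready=[4] | order so far=[0, 3, 1, 5]
  pop 4: indeg[6]->0 | ready=[6] | order so far=[0, 3, 1, 5, 4]
  pop 6: indeg[2]->0 | ready=[2] | order so far=[0, 3, 1, 5, 4, 6]
  pop 2: no out-edges | ready=[] | order so far=[0, 3, 1, 5, 4, 6, 2]
New canonical toposort: [0, 3, 1, 5, 4, 6, 2]
Compare positions:
  Node 0: index 0 -> 0 (same)
  Node 1: index 2 -> 2 (same)
  Node 2: index 6 -> 6 (same)
  Node 3: index 1 -> 1 (same)
  Node 4: index 4 -> 4 (same)
  Node 5: index 3 -> 3 (same)
  Node 6: index 5 -> 5 (same)
Nodes that changed position: none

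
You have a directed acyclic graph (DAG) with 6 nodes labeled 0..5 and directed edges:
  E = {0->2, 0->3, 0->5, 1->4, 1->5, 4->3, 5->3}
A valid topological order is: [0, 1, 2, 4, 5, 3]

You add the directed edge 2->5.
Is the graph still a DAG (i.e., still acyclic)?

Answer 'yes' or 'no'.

Answer: yes

Derivation:
Given toposort: [0, 1, 2, 4, 5, 3]
Position of 2: index 2; position of 5: index 4
New edge 2->5: forward
Forward edge: respects the existing order. Still a DAG, same toposort still valid.
Still a DAG? yes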